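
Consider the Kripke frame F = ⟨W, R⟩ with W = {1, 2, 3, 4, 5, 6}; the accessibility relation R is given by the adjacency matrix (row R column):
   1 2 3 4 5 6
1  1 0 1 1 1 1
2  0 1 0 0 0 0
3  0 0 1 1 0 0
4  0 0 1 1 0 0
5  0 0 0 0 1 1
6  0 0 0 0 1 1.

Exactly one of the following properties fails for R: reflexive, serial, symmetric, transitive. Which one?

symmetric

Reflexive: yes — every world is R-related to itself.
Serial: yes — every world has a successor (e.g. 1 R 1).
Symmetric: no — 1 R 3 but not 3 R 1.
Transitive: yes — every two-step R-path is closed by a direct edge.
Only symmetric fails.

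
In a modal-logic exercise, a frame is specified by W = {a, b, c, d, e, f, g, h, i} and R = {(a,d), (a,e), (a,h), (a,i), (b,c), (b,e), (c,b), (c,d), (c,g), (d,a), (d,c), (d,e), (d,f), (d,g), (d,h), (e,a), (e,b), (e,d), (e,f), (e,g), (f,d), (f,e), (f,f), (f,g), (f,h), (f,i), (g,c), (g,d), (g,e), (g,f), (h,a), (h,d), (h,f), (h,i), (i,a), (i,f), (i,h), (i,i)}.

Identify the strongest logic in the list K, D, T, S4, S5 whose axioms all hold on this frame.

Serial (axiom D): yes — every world has a successor (e.g. a R d).
Reflexive (axiom T): no — a is not related to itself.
Transitive (axiom 4): no — a R d and d R c, but not a R c.
Euclidean (axiom 5): no — a R d and a R i, but not d R i.
So F validates K, D; T would additionally require R to be reflexive. The strongest is D.

D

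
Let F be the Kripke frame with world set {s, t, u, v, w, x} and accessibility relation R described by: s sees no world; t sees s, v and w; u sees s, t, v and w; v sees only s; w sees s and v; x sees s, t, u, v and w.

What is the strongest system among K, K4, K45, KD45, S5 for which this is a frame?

K4

Transitive (axiom 4): yes — every two-step R-path is closed by a direct edge.
Euclidean (axiom 5): no — t R s and t R v, but not s R v.
Serial (axiom D): no — s has no R-successor.
Reflexive (axiom T): no — s is not related to itself.
So F validates K, K4; K45 would additionally require R to be Euclidean. The strongest is K4.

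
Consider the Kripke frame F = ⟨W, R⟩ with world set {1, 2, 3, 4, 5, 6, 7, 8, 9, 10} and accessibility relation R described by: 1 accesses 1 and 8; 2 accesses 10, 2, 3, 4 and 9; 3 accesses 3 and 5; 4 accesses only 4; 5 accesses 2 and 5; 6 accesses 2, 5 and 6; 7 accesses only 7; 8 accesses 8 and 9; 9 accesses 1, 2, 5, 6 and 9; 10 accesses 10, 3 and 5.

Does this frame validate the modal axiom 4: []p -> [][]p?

By correspondence theory, 4 is valid on a frame iff R is transitive.
Transitive: no — 1 R 8 and 8 R 9, but not 1 R 9.

No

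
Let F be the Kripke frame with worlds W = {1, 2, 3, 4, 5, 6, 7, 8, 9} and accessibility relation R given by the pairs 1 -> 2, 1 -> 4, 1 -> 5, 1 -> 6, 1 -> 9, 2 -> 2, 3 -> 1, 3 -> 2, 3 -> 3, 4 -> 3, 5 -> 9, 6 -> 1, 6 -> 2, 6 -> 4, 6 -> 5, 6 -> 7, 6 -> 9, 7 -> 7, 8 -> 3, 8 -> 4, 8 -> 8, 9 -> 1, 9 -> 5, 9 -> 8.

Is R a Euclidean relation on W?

Euclidean: no — 1 R 2 and 1 R 4, but not 2 R 4.

No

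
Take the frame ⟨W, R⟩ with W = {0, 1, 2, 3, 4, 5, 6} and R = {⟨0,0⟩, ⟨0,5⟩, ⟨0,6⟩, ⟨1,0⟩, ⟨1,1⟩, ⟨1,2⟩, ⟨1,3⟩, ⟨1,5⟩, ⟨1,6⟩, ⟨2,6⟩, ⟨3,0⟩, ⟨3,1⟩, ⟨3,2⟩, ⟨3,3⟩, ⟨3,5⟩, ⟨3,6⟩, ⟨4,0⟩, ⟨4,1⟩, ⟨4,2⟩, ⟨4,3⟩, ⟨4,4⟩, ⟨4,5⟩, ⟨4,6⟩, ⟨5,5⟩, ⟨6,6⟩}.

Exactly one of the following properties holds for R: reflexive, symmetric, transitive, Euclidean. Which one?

transitive

Reflexive: no — 2 is not related to itself.
Symmetric: no — 0 R 5 but not 5 R 0.
Transitive: yes — every two-step R-path is closed by a direct edge.
Euclidean: no — 0 R 5 and 0 R 6, but not 5 R 6.
Only transitive holds.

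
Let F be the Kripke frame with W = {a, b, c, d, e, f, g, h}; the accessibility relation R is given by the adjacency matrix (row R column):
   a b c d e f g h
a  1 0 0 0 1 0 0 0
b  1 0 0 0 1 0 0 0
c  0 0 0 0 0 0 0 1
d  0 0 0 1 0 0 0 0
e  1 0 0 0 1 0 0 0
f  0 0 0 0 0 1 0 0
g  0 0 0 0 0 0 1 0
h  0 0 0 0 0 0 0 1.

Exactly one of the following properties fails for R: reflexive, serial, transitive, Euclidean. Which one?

reflexive

Reflexive: no — b is not related to itself.
Serial: yes — every world has a successor (e.g. a R a).
Transitive: yes — every two-step R-path is closed by a direct edge.
Euclidean: yes — any two successors of a common world are R-related.
Only reflexive fails.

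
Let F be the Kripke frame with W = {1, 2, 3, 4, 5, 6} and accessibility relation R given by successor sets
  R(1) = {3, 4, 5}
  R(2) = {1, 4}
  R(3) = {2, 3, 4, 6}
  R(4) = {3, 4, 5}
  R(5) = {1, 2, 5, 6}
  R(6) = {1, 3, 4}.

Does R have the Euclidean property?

No

Euclidean: no — 1 R 3 and 1 R 5, but not 3 R 5.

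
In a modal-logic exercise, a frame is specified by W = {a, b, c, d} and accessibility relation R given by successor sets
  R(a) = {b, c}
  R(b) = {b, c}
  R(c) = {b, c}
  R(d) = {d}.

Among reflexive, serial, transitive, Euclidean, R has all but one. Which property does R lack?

reflexive

Reflexive: no — a is not related to itself.
Serial: yes — every world has a successor (e.g. a R b).
Transitive: yes — every two-step R-path is closed by a direct edge.
Euclidean: yes — any two successors of a common world are R-related.
Only reflexive fails.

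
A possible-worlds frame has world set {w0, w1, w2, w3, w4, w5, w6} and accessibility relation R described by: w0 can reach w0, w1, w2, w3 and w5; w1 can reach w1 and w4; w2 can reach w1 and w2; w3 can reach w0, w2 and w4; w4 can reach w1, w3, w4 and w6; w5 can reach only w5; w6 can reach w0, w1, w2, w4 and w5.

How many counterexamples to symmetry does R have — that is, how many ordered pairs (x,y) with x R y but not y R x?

9

Enumerating: (w0,w1), (w0,w2), (w0,w5), (w2,w1), (w3,w2), (w6,w0), (w6,w1), (w6,w2), (w6,w5).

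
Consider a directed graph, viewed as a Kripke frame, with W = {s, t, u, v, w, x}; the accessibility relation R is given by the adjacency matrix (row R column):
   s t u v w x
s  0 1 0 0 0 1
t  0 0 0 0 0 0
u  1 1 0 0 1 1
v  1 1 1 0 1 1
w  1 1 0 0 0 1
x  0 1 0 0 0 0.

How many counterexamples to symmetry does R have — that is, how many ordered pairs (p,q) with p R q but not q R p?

15

Enumerating: (s,t), (s,x), (u,s), (u,t), (u,w), (u,x), (v,s), (v,t), (v,u), (v,w), (v,x), (w,s), (w,t), (w,x), (x,t).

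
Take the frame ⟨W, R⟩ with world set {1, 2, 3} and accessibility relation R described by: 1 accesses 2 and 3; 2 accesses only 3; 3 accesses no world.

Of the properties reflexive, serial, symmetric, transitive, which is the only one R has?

transitive

Reflexive: no — 1 is not related to itself.
Serial: no — 3 has no R-successor.
Symmetric: no — 1 R 2 but not 2 R 1.
Transitive: yes — every two-step R-path is closed by a direct edge.
Only transitive holds.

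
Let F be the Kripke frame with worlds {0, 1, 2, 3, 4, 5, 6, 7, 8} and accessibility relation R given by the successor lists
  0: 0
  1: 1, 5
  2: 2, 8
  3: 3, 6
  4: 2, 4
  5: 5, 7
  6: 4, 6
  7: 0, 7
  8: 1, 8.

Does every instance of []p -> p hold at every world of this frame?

Axiom T corresponds to the accessibility relation being reflexive.
Reflexive: yes — every world is R-related to itself.

Yes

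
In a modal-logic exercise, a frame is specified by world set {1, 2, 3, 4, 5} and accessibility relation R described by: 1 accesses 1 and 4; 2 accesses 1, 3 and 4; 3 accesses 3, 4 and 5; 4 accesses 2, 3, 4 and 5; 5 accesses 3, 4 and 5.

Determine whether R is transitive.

Transitive: no — 1 R 4 and 4 R 2, but not 1 R 2.

No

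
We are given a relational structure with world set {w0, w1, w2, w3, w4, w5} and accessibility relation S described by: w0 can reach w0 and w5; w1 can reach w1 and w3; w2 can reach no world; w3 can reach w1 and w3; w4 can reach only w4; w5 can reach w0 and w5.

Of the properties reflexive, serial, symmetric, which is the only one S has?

symmetric

Reflexive: no — w2 is not related to itself.
Serial: no — w2 has no S-successor.
Symmetric: yes — every pair in S has its reverse in S.
Only symmetric holds.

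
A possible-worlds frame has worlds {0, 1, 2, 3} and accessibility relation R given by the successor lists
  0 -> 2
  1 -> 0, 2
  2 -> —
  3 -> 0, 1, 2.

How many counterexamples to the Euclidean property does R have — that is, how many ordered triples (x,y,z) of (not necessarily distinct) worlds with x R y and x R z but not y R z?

Enumerating: (0,2,2), (1,0,0), (1,2,0), (1,2,2), (3,0,0), (3,0,1), (3,1,1), (3,2,0), (3,2,1), (3,2,2).

10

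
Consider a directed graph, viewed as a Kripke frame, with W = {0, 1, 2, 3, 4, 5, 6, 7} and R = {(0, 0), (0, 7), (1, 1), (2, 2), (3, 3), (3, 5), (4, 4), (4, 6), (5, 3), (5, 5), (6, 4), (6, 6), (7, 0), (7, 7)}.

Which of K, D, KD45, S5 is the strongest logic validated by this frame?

S5

Serial (axiom D): yes — every world has a successor (e.g. 0 R 0).
Euclidean (axiom 5): yes — any two successors of a common world are R-related.
Transitive (axiom 4): yes — every two-step R-path is closed by a direct edge.
Reflexive (axiom T): yes — every world is R-related to itself.
So F validates K, D, KD45, S5. The strongest is S5.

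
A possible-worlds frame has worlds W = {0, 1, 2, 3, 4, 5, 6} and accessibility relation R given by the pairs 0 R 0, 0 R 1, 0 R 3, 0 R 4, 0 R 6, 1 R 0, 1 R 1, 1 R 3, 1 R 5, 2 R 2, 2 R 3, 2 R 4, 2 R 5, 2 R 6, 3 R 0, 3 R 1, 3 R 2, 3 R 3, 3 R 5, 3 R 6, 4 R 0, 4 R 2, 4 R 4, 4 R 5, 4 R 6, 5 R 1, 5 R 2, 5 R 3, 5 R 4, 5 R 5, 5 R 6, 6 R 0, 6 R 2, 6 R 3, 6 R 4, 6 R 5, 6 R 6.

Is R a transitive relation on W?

No

Transitive: no — 0 R 1 and 1 R 5, but not 0 R 5.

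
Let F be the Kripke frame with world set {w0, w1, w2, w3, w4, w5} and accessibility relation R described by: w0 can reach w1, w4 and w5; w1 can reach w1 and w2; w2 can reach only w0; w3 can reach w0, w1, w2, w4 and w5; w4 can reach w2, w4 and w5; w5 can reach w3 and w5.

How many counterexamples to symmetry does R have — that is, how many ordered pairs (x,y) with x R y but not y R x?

Enumerating: (w0,w1), (w0,w4), (w0,w5), (w1,w2), (w2,w0), (w3,w0), (w3,w1), (w3,w2), (w3,w4), (w4,w2), (w4,w5).

11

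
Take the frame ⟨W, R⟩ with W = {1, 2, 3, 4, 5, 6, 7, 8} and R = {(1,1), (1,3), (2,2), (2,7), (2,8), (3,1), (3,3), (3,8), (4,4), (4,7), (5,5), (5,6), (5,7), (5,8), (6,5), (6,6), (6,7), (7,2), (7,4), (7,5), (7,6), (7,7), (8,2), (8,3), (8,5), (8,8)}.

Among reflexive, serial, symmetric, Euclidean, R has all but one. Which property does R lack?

Reflexive: yes — every world is R-related to itself.
Serial: yes — every world has a successor (e.g. 1 R 1).
Symmetric: yes — every pair in R has its reverse in R.
Euclidean: no — 2 R 7 and 2 R 8, but not 7 R 8.
Only Euclidean fails.

Euclidean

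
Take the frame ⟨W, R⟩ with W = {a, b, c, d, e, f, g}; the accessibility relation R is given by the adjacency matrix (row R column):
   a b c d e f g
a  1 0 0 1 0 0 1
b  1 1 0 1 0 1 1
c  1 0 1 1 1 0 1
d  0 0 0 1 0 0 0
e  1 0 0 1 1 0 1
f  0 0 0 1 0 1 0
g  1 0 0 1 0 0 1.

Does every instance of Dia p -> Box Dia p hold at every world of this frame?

The schema 5 characterises exactly the Euclidean frames.
Euclidean: no — a R d and a R g, but not d R g.

No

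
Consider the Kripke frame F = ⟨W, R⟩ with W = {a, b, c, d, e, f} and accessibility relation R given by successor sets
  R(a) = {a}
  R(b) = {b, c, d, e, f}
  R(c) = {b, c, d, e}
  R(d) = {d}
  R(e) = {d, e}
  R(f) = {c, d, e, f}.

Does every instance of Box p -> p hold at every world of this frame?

Yes

The schema T characterises exactly the reflexive frames.
Reflexive: yes — every world is R-related to itself.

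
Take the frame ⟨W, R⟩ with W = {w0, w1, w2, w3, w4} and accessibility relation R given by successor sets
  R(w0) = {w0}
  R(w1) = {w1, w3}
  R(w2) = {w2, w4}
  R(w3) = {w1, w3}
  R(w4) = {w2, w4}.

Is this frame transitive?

Transitive: yes — every two-step R-path is closed by a direct edge.

Yes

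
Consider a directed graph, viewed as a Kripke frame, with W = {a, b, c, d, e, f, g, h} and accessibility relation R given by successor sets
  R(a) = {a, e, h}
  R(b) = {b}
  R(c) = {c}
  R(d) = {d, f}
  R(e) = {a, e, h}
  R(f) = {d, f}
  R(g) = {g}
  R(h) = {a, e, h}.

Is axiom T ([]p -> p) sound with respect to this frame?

Yes

Axiom T corresponds to the accessibility relation being reflexive.
Reflexive: yes — every world is R-related to itself.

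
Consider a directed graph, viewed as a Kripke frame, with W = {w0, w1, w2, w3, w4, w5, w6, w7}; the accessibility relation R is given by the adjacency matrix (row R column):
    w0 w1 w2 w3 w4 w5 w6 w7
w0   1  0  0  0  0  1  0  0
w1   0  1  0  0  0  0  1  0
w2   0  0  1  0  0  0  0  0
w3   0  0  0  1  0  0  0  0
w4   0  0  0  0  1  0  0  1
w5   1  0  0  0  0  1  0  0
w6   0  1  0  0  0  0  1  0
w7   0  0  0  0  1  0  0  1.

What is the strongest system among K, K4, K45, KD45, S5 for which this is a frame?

Transitive (axiom 4): yes — every two-step R-path is closed by a direct edge.
Euclidean (axiom 5): yes — any two successors of a common world are R-related.
Serial (axiom D): yes — every world has a successor (e.g. w0 R w0).
Reflexive (axiom T): yes — every world is R-related to itself.
So F validates K, K4, K45, KD45, S5. The strongest is S5.

S5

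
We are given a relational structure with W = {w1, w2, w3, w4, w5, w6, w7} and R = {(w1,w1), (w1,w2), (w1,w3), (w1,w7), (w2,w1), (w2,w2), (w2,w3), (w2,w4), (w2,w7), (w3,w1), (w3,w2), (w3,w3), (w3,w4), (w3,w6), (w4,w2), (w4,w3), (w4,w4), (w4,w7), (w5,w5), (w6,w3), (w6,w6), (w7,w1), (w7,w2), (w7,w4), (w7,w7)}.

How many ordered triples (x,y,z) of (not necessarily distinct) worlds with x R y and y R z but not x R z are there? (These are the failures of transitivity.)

18

Enumerating: (w1,w2,w4), (w1,w3,w4), (w1,w3,w6), (w1,w7,w4), (w2,w3,w6), (w3,w1,w7), (w3,w2,w7), (w3,w4,w7), (w4,w2,w1), (w4,w3,w1), (w4,w3,w6), (w4,w7,w1), (w6,w3,w1), (w6,w3,w2), (w6,w3,w4), (w7,w1,w3), (w7,w2,w3), (w7,w4,w3).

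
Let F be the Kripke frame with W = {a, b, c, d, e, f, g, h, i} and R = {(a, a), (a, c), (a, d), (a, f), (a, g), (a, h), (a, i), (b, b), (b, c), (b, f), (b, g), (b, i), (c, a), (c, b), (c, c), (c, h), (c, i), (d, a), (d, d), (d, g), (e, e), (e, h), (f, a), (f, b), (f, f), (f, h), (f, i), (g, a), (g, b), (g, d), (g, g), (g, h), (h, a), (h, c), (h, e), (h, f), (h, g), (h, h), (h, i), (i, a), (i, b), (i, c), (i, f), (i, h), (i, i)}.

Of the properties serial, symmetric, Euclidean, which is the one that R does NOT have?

Euclidean

Serial: yes — every world has a successor (e.g. a R a).
Symmetric: yes — every pair in R has its reverse in R.
Euclidean: no — a R c and a R d, but not c R d.
Only Euclidean fails.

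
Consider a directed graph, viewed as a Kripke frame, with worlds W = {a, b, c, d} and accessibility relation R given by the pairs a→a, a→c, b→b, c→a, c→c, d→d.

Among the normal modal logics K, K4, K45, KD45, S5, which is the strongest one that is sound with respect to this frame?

S5

Transitive (axiom 4): yes — every two-step R-path is closed by a direct edge.
Euclidean (axiom 5): yes — any two successors of a common world are R-related.
Serial (axiom D): yes — every world has a successor (e.g. a R a).
Reflexive (axiom T): yes — every world is R-related to itself.
So F validates K, K4, K45, KD45, S5. The strongest is S5.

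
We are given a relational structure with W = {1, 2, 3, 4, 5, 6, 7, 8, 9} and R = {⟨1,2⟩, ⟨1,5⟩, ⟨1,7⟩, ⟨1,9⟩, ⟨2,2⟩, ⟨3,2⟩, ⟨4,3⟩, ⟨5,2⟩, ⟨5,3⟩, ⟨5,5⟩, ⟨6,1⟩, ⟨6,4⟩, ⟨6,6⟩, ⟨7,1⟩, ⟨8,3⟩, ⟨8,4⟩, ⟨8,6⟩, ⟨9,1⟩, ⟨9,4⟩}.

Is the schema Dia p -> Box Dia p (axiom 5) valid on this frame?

No

Axiom 5 corresponds to the accessibility relation being Euclidean.
Euclidean: no — 1 R 2 and 1 R 5, but not 2 R 5.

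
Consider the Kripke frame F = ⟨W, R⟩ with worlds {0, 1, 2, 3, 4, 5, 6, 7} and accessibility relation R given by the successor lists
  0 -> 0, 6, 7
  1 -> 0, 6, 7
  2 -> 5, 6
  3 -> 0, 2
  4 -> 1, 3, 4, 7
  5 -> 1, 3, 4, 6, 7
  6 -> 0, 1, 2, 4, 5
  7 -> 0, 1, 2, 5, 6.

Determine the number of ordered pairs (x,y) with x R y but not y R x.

Enumerating: (1,0), (2,5), (3,0), (3,2), (4,1), (4,3), (4,7), (5,1), (5,3), (5,4), (6,4), (7,2), (7,6).

13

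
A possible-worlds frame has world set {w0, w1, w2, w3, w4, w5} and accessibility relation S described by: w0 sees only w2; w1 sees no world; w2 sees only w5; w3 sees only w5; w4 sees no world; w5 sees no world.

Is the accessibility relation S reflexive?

Reflexive: no — w0 is not related to itself.

No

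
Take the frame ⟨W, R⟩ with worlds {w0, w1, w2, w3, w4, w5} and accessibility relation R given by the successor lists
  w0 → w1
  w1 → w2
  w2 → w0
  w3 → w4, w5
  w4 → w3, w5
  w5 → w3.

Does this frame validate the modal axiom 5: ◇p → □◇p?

No

The schema 5 characterises exactly the Euclidean frames.
Euclidean: no — w3 R w5 and w3 R w4, but not w5 R w4.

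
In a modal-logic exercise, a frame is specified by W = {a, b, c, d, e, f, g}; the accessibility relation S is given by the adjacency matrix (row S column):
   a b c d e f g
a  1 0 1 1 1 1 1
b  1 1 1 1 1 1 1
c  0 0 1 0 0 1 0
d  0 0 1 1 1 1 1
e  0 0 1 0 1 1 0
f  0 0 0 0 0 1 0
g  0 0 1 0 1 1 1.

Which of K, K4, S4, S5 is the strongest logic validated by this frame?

S4

Transitive (axiom 4): yes — every two-step S-path is closed by a direct edge.
Reflexive (axiom T): yes — every world is S-related to itself.
Euclidean (axiom 5): no — a S c and a S d, but not c S d.
So F validates K, K4, S4; S5 would additionally require S to be Euclidean. The strongest is S4.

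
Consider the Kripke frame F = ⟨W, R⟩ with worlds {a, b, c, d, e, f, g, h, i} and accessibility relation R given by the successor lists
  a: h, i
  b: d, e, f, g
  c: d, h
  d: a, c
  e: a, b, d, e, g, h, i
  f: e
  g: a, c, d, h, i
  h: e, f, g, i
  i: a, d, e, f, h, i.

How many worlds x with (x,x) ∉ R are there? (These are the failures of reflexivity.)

7

Enumerating: a, b, c, d, f, g, h.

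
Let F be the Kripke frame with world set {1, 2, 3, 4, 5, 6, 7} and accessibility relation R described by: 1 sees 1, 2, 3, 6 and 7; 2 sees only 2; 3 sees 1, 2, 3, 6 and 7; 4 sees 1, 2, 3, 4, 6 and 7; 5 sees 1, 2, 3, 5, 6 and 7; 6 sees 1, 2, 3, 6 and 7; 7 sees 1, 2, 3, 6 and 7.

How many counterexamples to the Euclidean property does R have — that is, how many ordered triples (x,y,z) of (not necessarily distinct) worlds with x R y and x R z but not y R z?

34

Enumerating: (1,2,1), (1,2,3), (1,2,6), (1,2,7), (3,2,1), (3,2,3), (3,2,6), (3,2,7), (4,1,4), (4,2,1), (4,2,3), (4,2,4), … and 22 more.
Total: 34.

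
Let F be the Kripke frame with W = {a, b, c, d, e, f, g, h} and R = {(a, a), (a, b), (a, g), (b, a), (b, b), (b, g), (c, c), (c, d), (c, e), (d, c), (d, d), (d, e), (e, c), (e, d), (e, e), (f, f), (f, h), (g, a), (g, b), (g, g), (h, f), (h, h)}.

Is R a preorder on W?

Reflexive: yes — every world is R-related to itself.
Transitive: yes — every two-step R-path is closed by a direct edge.
So R is a preorder.

Yes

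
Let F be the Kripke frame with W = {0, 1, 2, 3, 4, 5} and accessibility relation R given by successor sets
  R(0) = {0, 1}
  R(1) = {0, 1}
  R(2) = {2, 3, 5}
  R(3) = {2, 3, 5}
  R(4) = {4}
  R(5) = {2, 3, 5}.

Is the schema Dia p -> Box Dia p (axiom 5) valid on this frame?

The schema 5 characterises exactly the Euclidean frames.
Euclidean: yes — any two successors of a common world are R-related.

Yes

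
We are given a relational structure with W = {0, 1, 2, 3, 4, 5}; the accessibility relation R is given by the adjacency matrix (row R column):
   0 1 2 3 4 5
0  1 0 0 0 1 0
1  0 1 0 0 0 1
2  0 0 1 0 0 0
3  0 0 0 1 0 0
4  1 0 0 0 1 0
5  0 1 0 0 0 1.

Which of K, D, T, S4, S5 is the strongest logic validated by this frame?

Serial (axiom D): yes — every world has a successor (e.g. 0 R 0).
Reflexive (axiom T): yes — every world is R-related to itself.
Transitive (axiom 4): yes — every two-step R-path is closed by a direct edge.
Euclidean (axiom 5): yes — any two successors of a common world are R-related.
So F validates K, D, T, S4, S5. The strongest is S5.

S5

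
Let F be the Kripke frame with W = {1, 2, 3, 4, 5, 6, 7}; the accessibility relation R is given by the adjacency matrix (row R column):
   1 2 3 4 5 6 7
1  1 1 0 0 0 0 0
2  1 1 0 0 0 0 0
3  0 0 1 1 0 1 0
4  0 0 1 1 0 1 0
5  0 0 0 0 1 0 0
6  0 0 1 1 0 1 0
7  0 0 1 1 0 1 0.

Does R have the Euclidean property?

Yes

Euclidean: yes — any two successors of a common world are R-related.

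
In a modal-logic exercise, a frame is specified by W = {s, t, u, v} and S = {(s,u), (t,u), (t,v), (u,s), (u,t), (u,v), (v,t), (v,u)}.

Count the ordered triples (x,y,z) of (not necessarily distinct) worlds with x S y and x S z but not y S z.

Enumerating: (s,u,u), (t,u,u), (t,v,v), (u,s,s), (u,s,t), (u,s,v), (u,t,s), (u,t,t), (u,v,s), (u,v,v), (v,t,t), (v,u,u).

12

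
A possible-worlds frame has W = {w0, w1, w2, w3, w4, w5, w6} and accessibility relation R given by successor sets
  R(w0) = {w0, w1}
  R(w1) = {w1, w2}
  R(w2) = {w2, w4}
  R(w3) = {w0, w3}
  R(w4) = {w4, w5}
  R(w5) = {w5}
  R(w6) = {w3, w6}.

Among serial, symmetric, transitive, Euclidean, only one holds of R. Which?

serial

Serial: yes — every world has a successor (e.g. w0 R w0).
Symmetric: no — w0 R w1 but not w1 R w0.
Transitive: no — w0 R w1 and w1 R w2, but not w0 R w2.
Euclidean: no — w0 R w1 and w0 R w0, but not w1 R w0.
Only serial holds.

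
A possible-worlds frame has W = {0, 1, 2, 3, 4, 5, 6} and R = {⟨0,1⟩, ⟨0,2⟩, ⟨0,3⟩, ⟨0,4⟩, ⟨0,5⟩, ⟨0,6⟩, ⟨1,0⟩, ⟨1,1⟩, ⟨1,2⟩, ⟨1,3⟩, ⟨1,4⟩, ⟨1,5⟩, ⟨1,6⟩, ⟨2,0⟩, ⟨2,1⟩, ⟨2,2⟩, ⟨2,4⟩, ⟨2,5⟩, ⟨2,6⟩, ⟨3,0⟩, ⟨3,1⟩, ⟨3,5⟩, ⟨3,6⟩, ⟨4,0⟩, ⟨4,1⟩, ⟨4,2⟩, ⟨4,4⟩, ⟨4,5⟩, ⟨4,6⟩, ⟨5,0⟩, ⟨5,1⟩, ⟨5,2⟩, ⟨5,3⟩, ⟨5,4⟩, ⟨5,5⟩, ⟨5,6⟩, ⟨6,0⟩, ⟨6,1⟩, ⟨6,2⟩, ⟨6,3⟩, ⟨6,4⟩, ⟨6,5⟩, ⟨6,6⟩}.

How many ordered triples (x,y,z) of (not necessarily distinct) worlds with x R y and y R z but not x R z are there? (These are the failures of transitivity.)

26

Enumerating: (0,1,0), (0,2,0), (0,3,0), (0,4,0), (0,5,0), (0,6,0), (2,0,3), (2,1,3), (2,5,3), (2,6,3), (3,0,2), (3,0,3), … and 14 more.
Total: 26.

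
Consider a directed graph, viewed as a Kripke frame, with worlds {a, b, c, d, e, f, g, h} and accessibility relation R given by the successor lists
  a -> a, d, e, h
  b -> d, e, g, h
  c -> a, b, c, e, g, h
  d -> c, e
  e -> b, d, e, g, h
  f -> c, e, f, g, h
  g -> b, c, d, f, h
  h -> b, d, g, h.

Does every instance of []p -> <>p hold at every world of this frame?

By correspondence theory, D is valid on a frame iff R is serial.
Serial: yes — every world has a successor (e.g. a R a).

Yes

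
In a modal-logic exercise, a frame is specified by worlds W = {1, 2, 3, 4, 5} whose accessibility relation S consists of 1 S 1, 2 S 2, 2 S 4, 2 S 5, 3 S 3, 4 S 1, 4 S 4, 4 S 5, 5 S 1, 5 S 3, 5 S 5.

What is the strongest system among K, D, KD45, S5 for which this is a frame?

D

Serial (axiom D): yes — every world has a successor (e.g. 1 S 1).
Euclidean (axiom 5): no — 2 S 5 and 2 S 4, but not 5 S 4.
Transitive (axiom 4): no — 2 S 4 and 4 S 1, but not 2 S 1.
Reflexive (axiom T): yes — every world is S-related to itself.
So F validates K, D; KD45 would additionally require S to be Euclidean and transitive. The strongest is D.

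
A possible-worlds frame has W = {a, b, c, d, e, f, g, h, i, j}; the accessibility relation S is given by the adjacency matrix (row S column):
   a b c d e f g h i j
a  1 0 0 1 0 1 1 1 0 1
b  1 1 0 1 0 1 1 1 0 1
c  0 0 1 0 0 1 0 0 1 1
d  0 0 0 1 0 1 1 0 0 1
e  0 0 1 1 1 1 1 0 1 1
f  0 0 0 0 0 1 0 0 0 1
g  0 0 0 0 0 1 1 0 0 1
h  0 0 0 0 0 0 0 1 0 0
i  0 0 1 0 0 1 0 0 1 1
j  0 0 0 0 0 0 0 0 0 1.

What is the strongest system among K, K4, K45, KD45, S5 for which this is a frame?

K4

Transitive (axiom 4): yes — every two-step S-path is closed by a direct edge.
Euclidean (axiom 5): no — a S d and a S h, but not d S h.
Serial (axiom D): yes — every world has a successor (e.g. a S a).
Reflexive (axiom T): yes — every world is S-related to itself.
So F validates K, K4; K45 would additionally require S to be Euclidean. The strongest is K4.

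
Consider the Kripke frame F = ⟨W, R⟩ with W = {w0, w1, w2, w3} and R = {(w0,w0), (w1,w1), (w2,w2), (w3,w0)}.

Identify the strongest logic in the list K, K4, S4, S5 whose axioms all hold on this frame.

K4

Transitive (axiom 4): yes — every two-step R-path is closed by a direct edge.
Reflexive (axiom T): no — w3 is not related to itself.
Euclidean (axiom 5): yes — any two successors of a common world are R-related.
So F validates K, K4; S4 would additionally require R to be reflexive. The strongest is K4.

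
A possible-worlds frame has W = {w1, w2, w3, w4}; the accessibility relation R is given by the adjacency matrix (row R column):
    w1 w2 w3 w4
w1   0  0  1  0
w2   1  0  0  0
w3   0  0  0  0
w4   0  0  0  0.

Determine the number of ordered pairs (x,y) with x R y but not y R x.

2

Enumerating: (w1,w3), (w2,w1).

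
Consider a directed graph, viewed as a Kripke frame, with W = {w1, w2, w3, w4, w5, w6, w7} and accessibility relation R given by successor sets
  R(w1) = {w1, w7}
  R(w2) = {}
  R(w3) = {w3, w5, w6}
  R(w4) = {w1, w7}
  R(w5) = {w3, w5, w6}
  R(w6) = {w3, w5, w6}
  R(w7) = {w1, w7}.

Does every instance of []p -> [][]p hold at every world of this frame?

The schema 4 characterises exactly the transitive frames.
Transitive: yes — every two-step R-path is closed by a direct edge.

Yes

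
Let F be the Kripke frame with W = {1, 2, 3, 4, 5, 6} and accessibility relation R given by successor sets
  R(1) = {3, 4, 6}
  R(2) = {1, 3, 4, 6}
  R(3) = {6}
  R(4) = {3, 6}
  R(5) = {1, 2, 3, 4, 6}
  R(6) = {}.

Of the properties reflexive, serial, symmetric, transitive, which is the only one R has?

Reflexive: no — 1 is not related to itself.
Serial: no — 6 has no R-successor.
Symmetric: no — 1 R 3 but not 3 R 1.
Transitive: yes — every two-step R-path is closed by a direct edge.
Only transitive holds.

transitive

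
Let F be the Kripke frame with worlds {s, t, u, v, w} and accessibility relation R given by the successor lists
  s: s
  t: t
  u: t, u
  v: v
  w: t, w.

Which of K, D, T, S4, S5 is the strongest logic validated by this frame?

Serial (axiom D): yes — every world has a successor (e.g. s R s).
Reflexive (axiom T): yes — every world is R-related to itself.
Transitive (axiom 4): yes — every two-step R-path is closed by a direct edge.
Euclidean (axiom 5): no — u R t and u R u, but not t R u.
So F validates K, D, T, S4; S5 would additionally require R to be Euclidean. The strongest is S4.

S4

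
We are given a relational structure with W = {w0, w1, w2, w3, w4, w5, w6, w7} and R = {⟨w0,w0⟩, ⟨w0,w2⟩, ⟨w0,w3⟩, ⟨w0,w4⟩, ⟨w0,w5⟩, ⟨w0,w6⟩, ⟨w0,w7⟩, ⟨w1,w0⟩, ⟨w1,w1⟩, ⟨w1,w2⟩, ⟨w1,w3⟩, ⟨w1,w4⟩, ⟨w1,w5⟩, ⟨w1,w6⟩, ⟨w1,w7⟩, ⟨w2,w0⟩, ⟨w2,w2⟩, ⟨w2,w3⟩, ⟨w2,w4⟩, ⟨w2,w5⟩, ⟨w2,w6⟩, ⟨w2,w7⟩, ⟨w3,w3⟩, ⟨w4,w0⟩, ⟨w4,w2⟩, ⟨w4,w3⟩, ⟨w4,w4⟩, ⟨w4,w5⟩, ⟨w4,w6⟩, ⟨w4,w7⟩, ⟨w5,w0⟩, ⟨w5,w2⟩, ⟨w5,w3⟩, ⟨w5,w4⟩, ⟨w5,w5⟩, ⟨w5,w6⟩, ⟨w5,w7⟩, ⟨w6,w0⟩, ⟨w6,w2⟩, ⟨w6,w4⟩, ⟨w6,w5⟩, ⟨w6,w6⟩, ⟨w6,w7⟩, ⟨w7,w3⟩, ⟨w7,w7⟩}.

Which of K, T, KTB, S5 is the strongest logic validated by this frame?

T

Reflexive (axiom T): yes — every world is R-related to itself.
Symmetric (axiom B): no — w0 R w3 but not w3 R w0.
Euclidean (axiom 5): no — w0 R w3 and w0 R w2, but not w3 R w2.
So F validates K, T; KTB would additionally require R to be symmetric. The strongest is T.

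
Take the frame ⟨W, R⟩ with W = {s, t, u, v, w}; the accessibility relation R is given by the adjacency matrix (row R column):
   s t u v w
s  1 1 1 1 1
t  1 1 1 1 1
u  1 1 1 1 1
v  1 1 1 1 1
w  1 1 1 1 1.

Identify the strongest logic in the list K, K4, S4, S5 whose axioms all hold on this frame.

S5

Transitive (axiom 4): yes — every two-step R-path is closed by a direct edge.
Reflexive (axiom T): yes — every world is R-related to itself.
Euclidean (axiom 5): yes — any two successors of a common world are R-related.
So F validates K, K4, S4, S5. The strongest is S5.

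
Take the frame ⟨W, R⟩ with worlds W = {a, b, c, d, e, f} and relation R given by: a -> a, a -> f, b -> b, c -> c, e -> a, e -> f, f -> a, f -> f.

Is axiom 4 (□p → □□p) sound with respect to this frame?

Yes

The schema 4 characterises exactly the transitive frames.
Transitive: yes — every two-step R-path is closed by a direct edge.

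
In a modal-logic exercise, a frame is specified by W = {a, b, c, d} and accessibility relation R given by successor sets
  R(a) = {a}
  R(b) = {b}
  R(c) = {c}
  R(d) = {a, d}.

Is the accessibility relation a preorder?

Yes

Reflexive: yes — every world is R-related to itself.
Transitive: yes — every two-step R-path is closed by a direct edge.
So R is a preorder.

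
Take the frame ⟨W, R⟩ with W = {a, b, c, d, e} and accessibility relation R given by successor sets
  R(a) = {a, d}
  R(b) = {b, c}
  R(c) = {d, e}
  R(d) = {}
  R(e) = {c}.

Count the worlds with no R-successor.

1

Enumerating: d.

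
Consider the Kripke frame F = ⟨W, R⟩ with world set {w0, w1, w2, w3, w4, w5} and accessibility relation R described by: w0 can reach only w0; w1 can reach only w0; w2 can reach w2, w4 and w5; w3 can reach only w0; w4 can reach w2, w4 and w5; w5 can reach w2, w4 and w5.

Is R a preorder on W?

Reflexive: no — w1 is not related to itself.
Transitive: yes — every two-step R-path is closed by a direct edge.
So R is not a preorder.

No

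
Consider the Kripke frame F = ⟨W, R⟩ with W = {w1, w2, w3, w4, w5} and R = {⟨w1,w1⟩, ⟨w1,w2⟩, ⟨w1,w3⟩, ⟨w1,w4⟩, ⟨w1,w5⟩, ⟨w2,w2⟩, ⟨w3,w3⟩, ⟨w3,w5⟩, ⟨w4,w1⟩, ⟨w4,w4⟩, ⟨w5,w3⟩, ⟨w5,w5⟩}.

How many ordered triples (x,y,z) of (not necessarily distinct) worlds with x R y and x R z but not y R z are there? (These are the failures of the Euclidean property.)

13

Enumerating: (w1,w2,w1), (w1,w2,w3), (w1,w2,w4), (w1,w2,w5), (w1,w3,w1), (w1,w3,w2), (w1,w3,w4), (w1,w4,w2), (w1,w4,w3), (w1,w4,w5), (w1,w5,w1), (w1,w5,w2), (w1,w5,w4).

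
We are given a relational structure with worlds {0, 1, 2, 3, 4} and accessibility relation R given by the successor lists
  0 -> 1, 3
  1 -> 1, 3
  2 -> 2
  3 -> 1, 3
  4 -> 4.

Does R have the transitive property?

Transitive: yes — every two-step R-path is closed by a direct edge.

Yes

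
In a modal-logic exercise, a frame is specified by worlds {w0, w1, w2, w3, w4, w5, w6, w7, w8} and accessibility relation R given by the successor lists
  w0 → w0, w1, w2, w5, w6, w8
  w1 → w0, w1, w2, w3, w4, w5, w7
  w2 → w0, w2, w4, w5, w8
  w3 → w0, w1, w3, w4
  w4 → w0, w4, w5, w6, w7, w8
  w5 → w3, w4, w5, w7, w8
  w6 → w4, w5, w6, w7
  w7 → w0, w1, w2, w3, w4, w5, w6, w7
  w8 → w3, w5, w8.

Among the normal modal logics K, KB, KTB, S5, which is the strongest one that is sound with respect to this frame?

K

Symmetric (axiom B): no — w0 R w5 but not w5 R w0.
Reflexive (axiom T): yes — every world is R-related to itself.
Euclidean (axiom 5): no — w0 R w1 and w0 R w6, but not w1 R w6.
So F validates K; KB would additionally require R to be symmetric. The strongest is K.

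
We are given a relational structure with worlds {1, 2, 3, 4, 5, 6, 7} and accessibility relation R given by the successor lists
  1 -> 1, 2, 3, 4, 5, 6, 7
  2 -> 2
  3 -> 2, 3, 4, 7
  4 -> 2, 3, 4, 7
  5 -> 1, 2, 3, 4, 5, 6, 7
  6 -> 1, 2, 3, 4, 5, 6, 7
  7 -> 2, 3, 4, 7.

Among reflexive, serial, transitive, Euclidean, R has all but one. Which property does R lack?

Euclidean

Reflexive: yes — every world is R-related to itself.
Serial: yes — every world has a successor (e.g. 1 R 1).
Transitive: yes — every two-step R-path is closed by a direct edge.
Euclidean: no — 1 R 2 and 1 R 3, but not 2 R 3.
Only Euclidean fails.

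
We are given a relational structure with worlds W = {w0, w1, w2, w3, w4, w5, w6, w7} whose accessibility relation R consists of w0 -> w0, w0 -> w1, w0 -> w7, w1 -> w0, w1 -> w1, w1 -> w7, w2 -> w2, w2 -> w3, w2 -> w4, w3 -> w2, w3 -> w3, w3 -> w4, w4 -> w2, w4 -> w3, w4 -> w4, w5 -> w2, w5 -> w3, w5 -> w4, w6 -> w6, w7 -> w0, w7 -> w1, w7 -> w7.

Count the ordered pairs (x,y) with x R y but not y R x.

3

Enumerating: (w5,w2), (w5,w3), (w5,w4).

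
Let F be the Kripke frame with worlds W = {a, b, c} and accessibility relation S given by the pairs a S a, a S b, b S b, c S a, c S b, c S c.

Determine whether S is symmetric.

Symmetric: no — a S b but not b S a.

No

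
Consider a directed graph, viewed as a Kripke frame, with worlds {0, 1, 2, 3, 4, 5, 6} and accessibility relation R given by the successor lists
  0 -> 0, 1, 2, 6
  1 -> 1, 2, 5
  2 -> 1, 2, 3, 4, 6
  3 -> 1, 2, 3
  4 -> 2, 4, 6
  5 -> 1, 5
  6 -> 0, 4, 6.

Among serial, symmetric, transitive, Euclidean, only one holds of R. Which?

serial

Serial: yes — every world has a successor (e.g. 0 R 0).
Symmetric: no — 0 R 1 but not 1 R 0.
Transitive: no — 0 R 1 and 1 R 5, but not 0 R 5.
Euclidean: no — 0 R 1 and 0 R 6, but not 1 R 6.
Only serial holds.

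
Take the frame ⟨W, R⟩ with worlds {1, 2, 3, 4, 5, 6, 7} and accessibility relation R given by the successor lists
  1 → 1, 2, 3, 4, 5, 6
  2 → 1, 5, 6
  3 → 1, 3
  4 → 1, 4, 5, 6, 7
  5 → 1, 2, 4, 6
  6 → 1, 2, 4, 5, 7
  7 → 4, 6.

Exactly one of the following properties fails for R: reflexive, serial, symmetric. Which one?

reflexive

Reflexive: no — 2 is not related to itself.
Serial: yes — every world has a successor (e.g. 1 R 1).
Symmetric: yes — every pair in R has its reverse in R.
Only reflexive fails.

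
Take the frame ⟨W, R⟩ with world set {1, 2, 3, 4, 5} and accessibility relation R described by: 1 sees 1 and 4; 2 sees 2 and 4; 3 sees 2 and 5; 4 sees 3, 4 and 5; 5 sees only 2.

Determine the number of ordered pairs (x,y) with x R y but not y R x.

Enumerating: (1,4), (2,4), (3,2), (3,5), (4,3), (4,5), (5,2).

7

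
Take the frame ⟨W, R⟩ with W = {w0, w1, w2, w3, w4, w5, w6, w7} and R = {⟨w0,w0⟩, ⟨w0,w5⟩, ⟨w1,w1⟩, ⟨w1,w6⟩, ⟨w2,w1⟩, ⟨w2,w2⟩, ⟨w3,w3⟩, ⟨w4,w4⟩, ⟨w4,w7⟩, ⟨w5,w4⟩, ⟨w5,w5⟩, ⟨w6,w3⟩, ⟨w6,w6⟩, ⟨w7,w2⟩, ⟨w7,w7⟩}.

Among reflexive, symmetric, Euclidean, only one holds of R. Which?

reflexive

Reflexive: yes — every world is R-related to itself.
Symmetric: no — w0 R w5 but not w5 R w0.
Euclidean: no — w0 R w5 and w0 R w0, but not w5 R w0.
Only reflexive holds.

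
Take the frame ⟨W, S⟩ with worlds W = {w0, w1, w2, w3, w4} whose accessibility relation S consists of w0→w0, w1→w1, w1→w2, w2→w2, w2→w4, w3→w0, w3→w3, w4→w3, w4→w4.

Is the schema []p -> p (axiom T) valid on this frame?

Axiom T corresponds to the accessibility relation being reflexive.
Reflexive: yes — every world is S-related to itself.

Yes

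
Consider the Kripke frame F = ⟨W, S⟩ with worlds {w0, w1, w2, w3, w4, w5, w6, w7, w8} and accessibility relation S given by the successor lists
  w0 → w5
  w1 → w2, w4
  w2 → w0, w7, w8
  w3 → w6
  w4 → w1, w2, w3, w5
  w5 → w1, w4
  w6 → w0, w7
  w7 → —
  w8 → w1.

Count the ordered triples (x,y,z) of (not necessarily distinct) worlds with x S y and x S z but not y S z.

35

Enumerating: (w0,w5,w5), (w1,w2,w2), (w1,w2,w4), (w1,w4,w4), (w2,w0,w0), (w2,w0,w7), (w2,w0,w8), (w2,w7,w0), (w2,w7,w7), (w2,w7,w8), (w2,w8,w0), (w2,w8,w7), … and 23 more.
Total: 35.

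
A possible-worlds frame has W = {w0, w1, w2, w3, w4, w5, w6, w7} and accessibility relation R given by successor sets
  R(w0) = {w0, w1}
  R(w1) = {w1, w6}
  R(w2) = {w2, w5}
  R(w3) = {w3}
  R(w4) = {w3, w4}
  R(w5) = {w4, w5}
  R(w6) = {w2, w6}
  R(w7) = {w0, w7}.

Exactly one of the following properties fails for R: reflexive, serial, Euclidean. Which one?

Reflexive: yes — every world is R-related to itself.
Serial: yes — every world has a successor (e.g. w0 R w0).
Euclidean: no — w0 R w1 and w0 R w0, but not w1 R w0.
Only Euclidean fails.

Euclidean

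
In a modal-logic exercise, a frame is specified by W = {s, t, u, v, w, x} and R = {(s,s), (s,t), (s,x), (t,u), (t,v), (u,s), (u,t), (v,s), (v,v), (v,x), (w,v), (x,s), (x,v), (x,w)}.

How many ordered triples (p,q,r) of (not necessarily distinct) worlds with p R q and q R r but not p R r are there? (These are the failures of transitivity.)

Enumerating: (s,t,u), (s,t,v), (s,x,v), (s,x,w), (t,u,s), (t,u,t), (t,v,s), (t,v,x), (u,s,x), (u,t,u), (u,t,v), (v,s,t), (v,x,w), (w,v,s), (w,v,x), (x,s,t), (x,s,x), (x,v,x).

18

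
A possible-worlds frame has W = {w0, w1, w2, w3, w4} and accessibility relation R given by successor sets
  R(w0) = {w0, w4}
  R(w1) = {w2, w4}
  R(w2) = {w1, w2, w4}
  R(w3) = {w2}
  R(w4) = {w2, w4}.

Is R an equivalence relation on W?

Reflexive: no — w1 is not related to itself.
Symmetric: no — w0 R w4 but not w4 R w0.
Transitive: no — w0 R w4 and w4 R w2, but not w0 R w2.
So R is not an equivalence relation.

No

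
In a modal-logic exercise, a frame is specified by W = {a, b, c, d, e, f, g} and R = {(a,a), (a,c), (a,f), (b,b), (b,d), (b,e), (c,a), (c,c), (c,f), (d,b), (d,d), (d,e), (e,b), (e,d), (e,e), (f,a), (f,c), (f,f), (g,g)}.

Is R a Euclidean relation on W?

Yes

Euclidean: yes — any two successors of a common world are R-related.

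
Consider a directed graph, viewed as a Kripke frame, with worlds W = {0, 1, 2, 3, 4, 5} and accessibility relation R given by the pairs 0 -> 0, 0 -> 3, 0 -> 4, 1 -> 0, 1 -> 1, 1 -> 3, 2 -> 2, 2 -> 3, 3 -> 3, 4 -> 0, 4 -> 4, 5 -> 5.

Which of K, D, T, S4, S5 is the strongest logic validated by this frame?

T

Serial (axiom D): yes — every world has a successor (e.g. 0 R 0).
Reflexive (axiom T): yes — every world is R-related to itself.
Transitive (axiom 4): no — 1 R 0 and 0 R 4, but not 1 R 4.
Euclidean (axiom 5): no — 0 R 3 and 0 R 4, but not 3 R 4.
So F validates K, D, T; S4 would additionally require R to be transitive. The strongest is T.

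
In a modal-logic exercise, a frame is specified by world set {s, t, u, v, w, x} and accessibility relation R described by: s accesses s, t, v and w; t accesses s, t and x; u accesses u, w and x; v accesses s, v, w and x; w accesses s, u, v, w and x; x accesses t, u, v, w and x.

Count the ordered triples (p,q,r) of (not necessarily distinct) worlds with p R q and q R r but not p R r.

22

Enumerating: (s,t,x), (s,v,x), (s,w,u), (s,w,x), (t,s,v), (t,s,w), (t,x,u), (t,x,v), (t,x,w), (u,w,s), (u,w,v), (u,x,t), … and 10 more.
Total: 22.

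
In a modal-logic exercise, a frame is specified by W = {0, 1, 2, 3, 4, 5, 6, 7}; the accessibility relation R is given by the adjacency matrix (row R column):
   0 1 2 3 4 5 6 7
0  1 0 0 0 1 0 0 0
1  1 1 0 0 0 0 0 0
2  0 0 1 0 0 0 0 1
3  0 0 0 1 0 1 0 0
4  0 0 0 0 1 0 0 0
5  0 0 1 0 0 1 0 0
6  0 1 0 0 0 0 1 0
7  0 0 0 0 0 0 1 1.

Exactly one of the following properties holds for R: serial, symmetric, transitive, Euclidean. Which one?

Serial: yes — every world has a successor (e.g. 0 R 0).
Symmetric: no — 0 R 4 but not 4 R 0.
Transitive: no — 1 R 0 and 0 R 4, but not 1 R 4.
Euclidean: no — 0 R 4 and 0 R 0, but not 4 R 0.
Only serial holds.

serial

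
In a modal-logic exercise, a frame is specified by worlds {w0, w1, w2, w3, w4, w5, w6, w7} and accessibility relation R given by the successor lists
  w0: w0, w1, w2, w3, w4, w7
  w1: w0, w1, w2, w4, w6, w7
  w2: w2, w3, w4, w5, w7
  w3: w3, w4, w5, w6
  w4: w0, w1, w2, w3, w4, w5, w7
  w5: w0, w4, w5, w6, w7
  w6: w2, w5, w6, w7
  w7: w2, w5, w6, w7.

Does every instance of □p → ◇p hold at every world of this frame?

By correspondence theory, D is valid on a frame iff R is serial.
Serial: yes — every world has a successor (e.g. w0 R w0).

Yes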